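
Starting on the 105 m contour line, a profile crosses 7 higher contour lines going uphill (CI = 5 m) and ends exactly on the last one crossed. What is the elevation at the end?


elevation = 105 + 7 * 5 = 140 m

140 m


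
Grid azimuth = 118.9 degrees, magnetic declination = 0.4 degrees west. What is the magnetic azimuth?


magnetic azimuth = grid azimuth - declination (east +ve)
mag_az = 118.9 - -0.4 = 119.3 degrees

119.3 degrees


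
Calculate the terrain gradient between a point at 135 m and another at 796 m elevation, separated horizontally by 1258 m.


gradient = (796 - 135) / 1258 = 661 / 1258 = 0.5254

0.5254


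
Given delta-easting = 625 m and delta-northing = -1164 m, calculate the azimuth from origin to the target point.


az = atan2(625, -1164) = 151.8 deg
adjusted to 0-360: 151.8 degrees

151.8 degrees


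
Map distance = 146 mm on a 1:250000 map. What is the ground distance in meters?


ground = 146 mm * 250000 / 1000 = 36500.0 m

36500.0 m


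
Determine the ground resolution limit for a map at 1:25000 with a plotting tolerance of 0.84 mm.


ground = 0.84 mm * 25000 / 1000 = 21.0 m

21.0 m


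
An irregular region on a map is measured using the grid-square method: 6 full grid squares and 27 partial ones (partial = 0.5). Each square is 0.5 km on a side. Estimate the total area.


effective squares = 6 + 27 * 0.5 = 19.5
area = 19.5 * 0.25 = 4.875 km^2

4.875 km^2


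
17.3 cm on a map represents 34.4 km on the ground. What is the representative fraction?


ground = 34.4 km = 3440000 cm; RF denominator = ground / map = 3440000 / 17.3 ≈ 198844; RF = 1:198844

1:198844


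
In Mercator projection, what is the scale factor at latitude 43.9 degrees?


SF = 1 / cos(43.9) = 1 / 0.720551 = 1.388

1.388


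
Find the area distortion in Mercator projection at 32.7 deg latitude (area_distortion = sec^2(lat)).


area_distortion = 1/cos^2(32.7) = 1.412

1.412


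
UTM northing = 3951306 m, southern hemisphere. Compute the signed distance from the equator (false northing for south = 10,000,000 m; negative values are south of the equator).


For southern: actual = 3951306 - 10000000 = -6048694 m

-6048694 m


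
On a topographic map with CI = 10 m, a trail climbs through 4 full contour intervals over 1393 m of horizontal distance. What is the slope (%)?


elevation change = 4 * 10 = 40 m
slope = 40 / 1393 * 100 = 2.9%

2.9%


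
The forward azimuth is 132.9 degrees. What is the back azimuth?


back azimuth = (132.9 + 180) mod 360 = 312.9 degrees

312.9 degrees


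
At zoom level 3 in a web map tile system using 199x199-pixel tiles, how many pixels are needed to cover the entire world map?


tiles per axis = 2^3 = 8
total tiles = 8^2 = 64
pixels per axis = 8 * 199 = 1592
total pixels = 1592^2 = 2534464

2534464 pixels


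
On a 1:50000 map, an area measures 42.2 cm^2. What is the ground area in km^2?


ground_area = 42.2 * (50000/100)^2 = 10550000.0 m^2 = 10.55 km^2

10.55 km^2


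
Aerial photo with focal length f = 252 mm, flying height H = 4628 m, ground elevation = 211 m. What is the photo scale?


scale = f / (H - h) = 252 mm / 4417 m = 252 / 4417000 = 1:17528

1:17528


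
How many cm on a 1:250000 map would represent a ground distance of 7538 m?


map_cm = 7538 * 100 / 250000 = 3.0152 cm ≈ 3.02 cm

3.02 cm


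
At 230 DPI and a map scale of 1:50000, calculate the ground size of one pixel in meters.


pixel_cm = 2.54 / 230 ≈ 0.011043 cm
ground = pixel_cm * 50000 / 100 = 2.54 * 50000 / (230 * 100) = 127000 / 23000 ≈ 5.52 m

5.52 m


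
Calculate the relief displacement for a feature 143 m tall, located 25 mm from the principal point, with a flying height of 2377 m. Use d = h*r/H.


d = h * r / H = 143 * 25 / 2377 = 1.5 mm

1.5 mm


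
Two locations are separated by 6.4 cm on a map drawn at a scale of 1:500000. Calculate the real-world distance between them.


ground = 6.4 cm * 500000 / 100 = 32000.0 m = 32.0 km

32.0 km


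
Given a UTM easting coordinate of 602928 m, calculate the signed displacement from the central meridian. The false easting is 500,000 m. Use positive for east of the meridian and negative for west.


displacement = 602928 - 500000 = 102928 m

102928 m


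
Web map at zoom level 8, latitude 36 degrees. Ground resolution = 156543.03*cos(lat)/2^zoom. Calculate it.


res = 156543.03 * cos(36) / 2^8 = 156543.03 * 0.80901699 / 256 = 494.71 m/pixel

494.71 m/pixel


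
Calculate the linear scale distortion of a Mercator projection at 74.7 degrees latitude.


SF = 1 / cos(74.7) = 1 / 0.263873 = 3.79

3.79


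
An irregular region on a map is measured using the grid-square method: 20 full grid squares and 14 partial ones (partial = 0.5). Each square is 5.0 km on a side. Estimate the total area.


effective squares = 20 + 14 * 0.5 = 27.0
area = 27.0 * 25.0 = 675.0 km^2

675.0 km^2


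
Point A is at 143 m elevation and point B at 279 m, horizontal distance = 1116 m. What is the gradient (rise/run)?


gradient = (279 - 143) / 1116 = 136 / 1116 = 0.1219

0.1219


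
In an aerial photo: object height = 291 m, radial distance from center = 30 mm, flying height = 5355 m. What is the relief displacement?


d = h * r / H = 291 * 30 / 5355 = 1.63 mm

1.63 mm


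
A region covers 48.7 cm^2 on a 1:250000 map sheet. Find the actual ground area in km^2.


ground_area = 48.7 * (250000/100)^2 = 304375000.0 m^2 = 304.375 km^2

304.375 km^2


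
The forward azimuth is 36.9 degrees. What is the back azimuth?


back azimuth = (36.9 + 180) mod 360 = 216.9 degrees

216.9 degrees


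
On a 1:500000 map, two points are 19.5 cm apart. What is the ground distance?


ground = 19.5 cm * 500000 / 100 = 97500.0 m = 97.5 km

97.5 km


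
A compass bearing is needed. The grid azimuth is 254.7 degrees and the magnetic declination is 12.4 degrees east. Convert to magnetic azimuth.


magnetic azimuth = grid azimuth - declination (east +ve)
mag_az = 254.7 - 12.4 = 242.3 degrees

242.3 degrees


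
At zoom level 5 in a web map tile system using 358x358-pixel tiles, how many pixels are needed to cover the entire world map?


tiles per axis = 2^5 = 32
total tiles = 32^2 = 1024
pixels per axis = 32 * 358 = 11456
total pixels = 11456^2 = 131239936

131239936 pixels


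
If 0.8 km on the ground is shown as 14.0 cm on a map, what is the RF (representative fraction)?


ground = 0.8 km = 80000 cm; RF denominator = ground / map = 80000 / 14.0 ≈ 5714; RF = 1:5714

1:5714


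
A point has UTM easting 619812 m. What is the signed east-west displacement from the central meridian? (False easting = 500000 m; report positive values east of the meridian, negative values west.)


displacement = 619812 - 500000 = 119812 m

119812 m


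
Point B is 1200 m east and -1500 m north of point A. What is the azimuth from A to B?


az = atan2(1200, -1500) = 141.3 deg
adjusted to 0-360: 141.3 degrees

141.3 degrees


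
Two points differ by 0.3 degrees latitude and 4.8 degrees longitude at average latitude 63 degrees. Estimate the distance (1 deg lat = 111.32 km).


dlat_km = 0.3 * 111.32 = 33.396
dlon_km = 4.8 * 111.32 * cos(63) ≈ 242.583
dist = sqrt(33.396^2 + 242.583^2) ≈ 244.9 km

244.9 km


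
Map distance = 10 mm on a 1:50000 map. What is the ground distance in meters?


ground = 10 mm * 50000 / 1000 = 500.0 m

500.0 m


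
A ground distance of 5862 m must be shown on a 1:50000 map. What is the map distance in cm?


map_cm = 5862 * 100 / 50000 = 11.724 cm ≈ 11.72 cm

11.72 cm


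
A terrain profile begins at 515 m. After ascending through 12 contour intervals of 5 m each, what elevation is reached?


elevation = 515 + 12 * 5 = 575 m

575 m


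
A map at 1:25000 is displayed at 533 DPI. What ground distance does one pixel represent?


pixel_cm = 2.54 / 533 ≈ 0.004765 cm
ground = pixel_cm * 25000 / 100 = 2.54 * 25000 / (533 * 100) = 63500 / 53300 ≈ 1.19 m

1.19 m


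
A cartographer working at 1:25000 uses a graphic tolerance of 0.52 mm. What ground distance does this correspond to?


ground = 0.52 mm * 25000 / 1000 = 13.0 m

13.0 m


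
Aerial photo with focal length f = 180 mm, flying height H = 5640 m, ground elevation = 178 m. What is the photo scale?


scale = f / (H - h) = 180 mm / 5462 m = 180 / 5462000 = 1:30344

1:30344


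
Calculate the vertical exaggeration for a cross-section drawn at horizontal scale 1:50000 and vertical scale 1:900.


VE = horizontal_scale / vertical_scale = 50000 / 900 ≈ 55.6

55.6x


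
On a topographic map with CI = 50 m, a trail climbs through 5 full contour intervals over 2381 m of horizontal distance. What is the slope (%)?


elevation change = 5 * 50 = 250 m
slope = 250 / 2381 * 100 = 10.5%

10.5%


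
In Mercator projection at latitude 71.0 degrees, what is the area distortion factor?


area_distortion = 1/cos^2(71.0) = 9.434

9.434


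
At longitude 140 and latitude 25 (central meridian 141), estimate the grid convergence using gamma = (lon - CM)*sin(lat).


gamma = (140 - 141) * sin(25) = -1 * 0.422618 = -0.423 degrees

-0.423 degrees


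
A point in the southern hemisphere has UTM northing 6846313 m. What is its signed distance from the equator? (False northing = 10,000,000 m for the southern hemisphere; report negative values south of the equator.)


For southern: actual = 6846313 - 10000000 = -3153687 m

-3153687 m


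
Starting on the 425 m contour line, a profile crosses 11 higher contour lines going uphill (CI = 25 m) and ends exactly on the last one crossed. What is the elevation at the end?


elevation = 425 + 11 * 25 = 700 m

700 m


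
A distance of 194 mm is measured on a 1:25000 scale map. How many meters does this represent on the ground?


ground = 194 mm * 25000 / 1000 = 4850.0 m

4850.0 m


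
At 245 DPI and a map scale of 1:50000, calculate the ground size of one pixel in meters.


pixel_cm = 2.54 / 245 ≈ 0.010367 cm
ground = pixel_cm * 50000 / 100 = 2.54 * 50000 / (245 * 100) = 127000 / 24500 ≈ 5.18 m

5.18 m


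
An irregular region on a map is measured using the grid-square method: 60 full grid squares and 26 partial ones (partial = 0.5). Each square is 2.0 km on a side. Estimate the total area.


effective squares = 60 + 26 * 0.5 = 73.0
area = 73.0 * 4.0 = 292.0 km^2

292.0 km^2


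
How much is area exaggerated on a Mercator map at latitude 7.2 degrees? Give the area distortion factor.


area_distortion = 1/cos^2(7.2) = 1.016

1.016


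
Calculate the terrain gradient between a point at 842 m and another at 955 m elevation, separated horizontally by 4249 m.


gradient = (955 - 842) / 4249 = 113 / 4249 = 0.0266

0.0266


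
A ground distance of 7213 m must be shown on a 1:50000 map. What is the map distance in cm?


map_cm = 7213 * 100 / 50000 = 14.426 cm ≈ 14.43 cm

14.43 cm


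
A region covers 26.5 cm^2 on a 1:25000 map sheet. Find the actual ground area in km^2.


ground_area = 26.5 * (25000/100)^2 = 1656250.0 m^2 = 1.65625 km^2 ≈ 1.656 km^2

1.656 km^2


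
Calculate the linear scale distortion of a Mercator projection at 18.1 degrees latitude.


SF = 1 / cos(18.1) = 1 / 0.950516 = 1.052

1.052


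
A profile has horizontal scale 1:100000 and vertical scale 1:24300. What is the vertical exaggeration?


VE = horizontal_scale / vertical_scale = 100000 / 24300 ≈ 4.1

4.1x


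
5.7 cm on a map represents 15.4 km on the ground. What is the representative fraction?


ground = 15.4 km = 1540000 cm; RF denominator = ground / map = 1540000 / 5.7 ≈ 270175; RF = 1:270175

1:270175


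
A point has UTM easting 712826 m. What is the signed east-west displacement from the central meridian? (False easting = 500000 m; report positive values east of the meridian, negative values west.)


displacement = 712826 - 500000 = 212826 m

212826 m


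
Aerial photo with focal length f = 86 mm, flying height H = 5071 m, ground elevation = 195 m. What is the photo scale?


scale = f / (H - h) = 86 mm / 4876 m = 86 / 4876000 = 1:56698

1:56698


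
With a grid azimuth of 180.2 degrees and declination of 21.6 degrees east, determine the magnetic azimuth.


magnetic azimuth = grid azimuth - declination (east +ve)
mag_az = 180.2 - 21.6 = 158.6 degrees

158.6 degrees


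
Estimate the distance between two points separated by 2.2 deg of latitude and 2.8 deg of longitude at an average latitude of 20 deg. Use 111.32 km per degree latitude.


dlat_km = 2.2 * 111.32 = 244.904
dlon_km = 2.8 * 111.32 * cos(20) ≈ 292.898
dist = sqrt(244.904^2 + 292.898^2) ≈ 381.8 km

381.8 km


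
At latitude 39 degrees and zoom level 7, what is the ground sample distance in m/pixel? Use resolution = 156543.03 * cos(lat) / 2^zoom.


res = 156543.03 * cos(39) / 2^7 = 156543.03 * 0.77714596 / 128 = 950.44 m/pixel

950.44 m/pixel


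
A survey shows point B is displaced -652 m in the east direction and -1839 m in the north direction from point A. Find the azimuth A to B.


az = atan2(-652, -1839) = -160.5 deg
adjusted to 0-360: 199.5 degrees

199.5 degrees


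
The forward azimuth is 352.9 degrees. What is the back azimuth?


back azimuth = (352.9 + 180) mod 360 = 172.9 degrees

172.9 degrees


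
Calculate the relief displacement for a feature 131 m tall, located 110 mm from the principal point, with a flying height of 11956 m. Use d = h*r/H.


d = h * r / H = 131 * 110 / 11956 = 1.21 mm

1.21 mm


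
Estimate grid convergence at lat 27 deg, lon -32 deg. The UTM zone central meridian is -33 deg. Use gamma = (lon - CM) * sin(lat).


gamma = (-32 - -33) * sin(27) = 1 * 0.45399 = 0.454 degrees

0.454 degrees


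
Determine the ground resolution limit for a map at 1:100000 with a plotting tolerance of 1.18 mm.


ground = 1.18 mm * 100000 / 1000 = 118.0 m

118.0 m


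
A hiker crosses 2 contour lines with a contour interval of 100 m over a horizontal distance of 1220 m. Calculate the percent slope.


elevation change = 2 * 100 = 200 m
slope = 200 / 1220 * 100 = 16.4%

16.4%


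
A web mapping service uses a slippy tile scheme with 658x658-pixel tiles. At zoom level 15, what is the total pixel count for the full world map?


tiles per axis = 2^15 = 32768
total tiles = 32768^2 = 1073741824
pixels per axis = 32768 * 658 = 21561344
total pixels = 21561344^2 = 464891555086336

464891555086336 pixels


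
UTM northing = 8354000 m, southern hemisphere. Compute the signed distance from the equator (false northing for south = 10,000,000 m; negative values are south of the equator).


For southern: actual = 8354000 - 10000000 = -1646000 m

-1646000 m


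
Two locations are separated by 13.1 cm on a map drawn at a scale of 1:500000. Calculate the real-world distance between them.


ground = 13.1 cm * 500000 / 100 = 65500.0 m = 65.5 km

65.5 km


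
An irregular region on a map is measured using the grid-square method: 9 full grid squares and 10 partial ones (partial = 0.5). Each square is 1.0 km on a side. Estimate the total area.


effective squares = 9 + 10 * 0.5 = 14.0
area = 14.0 * 1.0 = 14.0 km^2

14.0 km^2


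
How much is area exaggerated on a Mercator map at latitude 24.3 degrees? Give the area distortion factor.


area_distortion = 1/cos^2(24.3) = 1.204

1.204


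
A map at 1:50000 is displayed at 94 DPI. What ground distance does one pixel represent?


pixel_cm = 2.54 / 94 ≈ 0.027021 cm
ground = pixel_cm * 50000 / 100 = 2.54 * 50000 / (94 * 100) = 127000 / 9400 ≈ 13.51 m

13.51 m


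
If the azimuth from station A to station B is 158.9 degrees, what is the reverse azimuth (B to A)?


back azimuth = (158.9 + 180) mod 360 = 338.9 degrees

338.9 degrees


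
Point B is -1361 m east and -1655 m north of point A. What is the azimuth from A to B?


az = atan2(-1361, -1655) = -140.6 deg
adjusted to 0-360: 219.4 degrees

219.4 degrees


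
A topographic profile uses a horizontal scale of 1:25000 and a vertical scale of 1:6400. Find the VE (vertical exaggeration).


VE = horizontal_scale / vertical_scale = 25000 / 6400 = 3.90625 ≈ 3.9

3.9x


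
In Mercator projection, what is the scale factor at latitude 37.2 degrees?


SF = 1 / cos(37.2) = 1 / 0.79653 = 1.255

1.255


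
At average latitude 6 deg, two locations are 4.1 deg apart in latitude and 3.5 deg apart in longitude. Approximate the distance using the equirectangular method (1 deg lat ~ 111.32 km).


dlat_km = 4.1 * 111.32 = 456.412
dlon_km = 3.5 * 111.32 * cos(6) ≈ 387.486
dist = sqrt(456.412^2 + 387.486^2) ≈ 598.7 km

598.7 km


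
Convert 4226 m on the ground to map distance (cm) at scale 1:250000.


map_cm = 4226 * 100 / 250000 = 1.6904 cm ≈ 1.69 cm

1.69 cm


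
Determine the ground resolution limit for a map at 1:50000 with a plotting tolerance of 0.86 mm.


ground = 0.86 mm * 50000 / 1000 = 43.0 m

43.0 m


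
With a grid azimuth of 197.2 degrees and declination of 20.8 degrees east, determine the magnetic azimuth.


magnetic azimuth = grid azimuth - declination (east +ve)
mag_az = 197.2 - 20.8 = 176.4 degrees

176.4 degrees


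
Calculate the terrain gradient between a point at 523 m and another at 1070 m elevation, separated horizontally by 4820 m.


gradient = (1070 - 523) / 4820 = 547 / 4820 = 0.1135

0.1135


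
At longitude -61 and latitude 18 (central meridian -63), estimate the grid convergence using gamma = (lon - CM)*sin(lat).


gamma = (-61 - -63) * sin(18) = 2 * 0.309017 = 0.618 degrees

0.618 degrees


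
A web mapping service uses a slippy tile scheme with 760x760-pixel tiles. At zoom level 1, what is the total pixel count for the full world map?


tiles per axis = 2^1 = 2
total tiles = 2^2 = 4
pixels per axis = 2 * 760 = 1520
total pixels = 1520^2 = 2310400

2310400 pixels


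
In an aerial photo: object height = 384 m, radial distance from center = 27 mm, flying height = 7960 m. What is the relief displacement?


d = h * r / H = 384 * 27 / 7960 = 1.3 mm

1.3 mm


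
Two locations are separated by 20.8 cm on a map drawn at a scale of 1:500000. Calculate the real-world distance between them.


ground = 20.8 cm * 500000 / 100 = 104000.0 m = 104.0 km

104.0 km


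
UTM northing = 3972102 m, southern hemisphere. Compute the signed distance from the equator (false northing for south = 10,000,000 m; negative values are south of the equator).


For southern: actual = 3972102 - 10000000 = -6027898 m

-6027898 m


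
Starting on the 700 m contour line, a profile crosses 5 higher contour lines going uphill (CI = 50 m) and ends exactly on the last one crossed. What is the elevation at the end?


elevation = 700 + 5 * 50 = 950 m

950 m


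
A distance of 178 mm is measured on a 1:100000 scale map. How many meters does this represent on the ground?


ground = 178 mm * 100000 / 1000 = 17800.0 m

17800.0 m


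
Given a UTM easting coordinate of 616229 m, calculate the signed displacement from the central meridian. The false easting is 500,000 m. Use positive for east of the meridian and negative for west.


displacement = 616229 - 500000 = 116229 m

116229 m


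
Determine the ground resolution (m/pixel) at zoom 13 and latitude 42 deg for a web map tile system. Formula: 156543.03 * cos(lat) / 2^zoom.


res = 156543.03 * cos(42) / 2^13 = 156543.03 * 0.74314483 / 8192 = 14.2 m/pixel

14.2 m/pixel


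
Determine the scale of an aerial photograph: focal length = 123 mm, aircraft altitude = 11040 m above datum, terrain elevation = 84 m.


scale = f / (H - h) = 123 mm / 10956 m = 123 / 10956000 = 1:89073

1:89073


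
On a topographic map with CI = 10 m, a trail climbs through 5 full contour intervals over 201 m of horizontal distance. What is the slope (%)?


elevation change = 5 * 10 = 50 m
slope = 50 / 201 * 100 = 24.9%

24.9%


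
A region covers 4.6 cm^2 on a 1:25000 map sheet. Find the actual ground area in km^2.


ground_area = 4.6 * (25000/100)^2 = 287500.0 m^2 = 0.2875 km^2 ≈ 0.288 km^2

0.288 km^2


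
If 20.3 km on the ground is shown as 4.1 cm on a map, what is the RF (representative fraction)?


ground = 20.3 km = 2030000 cm; RF denominator = ground / map = 2030000 / 4.1 ≈ 495122; RF = 1:495122

1:495122


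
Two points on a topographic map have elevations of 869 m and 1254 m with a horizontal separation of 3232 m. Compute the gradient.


gradient = (1254 - 869) / 3232 = 385 / 3232 = 0.1191

0.1191


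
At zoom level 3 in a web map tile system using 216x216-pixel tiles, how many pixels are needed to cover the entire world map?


tiles per axis = 2^3 = 8
total tiles = 8^2 = 64
pixels per axis = 8 * 216 = 1728
total pixels = 1728^2 = 2985984

2985984 pixels


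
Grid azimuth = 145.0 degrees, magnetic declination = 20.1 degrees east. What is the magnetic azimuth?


magnetic azimuth = grid azimuth - declination (east +ve)
mag_az = 145.0 - 20.1 = 124.9 degrees

124.9 degrees


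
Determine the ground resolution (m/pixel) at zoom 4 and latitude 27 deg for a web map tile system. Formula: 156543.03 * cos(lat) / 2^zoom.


res = 156543.03 * cos(27) / 2^4 = 156543.03 * 0.89100652 / 16 = 8717.55 m/pixel

8717.55 m/pixel


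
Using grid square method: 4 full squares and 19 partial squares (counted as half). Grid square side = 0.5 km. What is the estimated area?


effective squares = 4 + 19 * 0.5 = 13.5
area = 13.5 * 0.25 = 3.375 km^2

3.375 km^2


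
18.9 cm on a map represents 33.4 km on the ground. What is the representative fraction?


ground = 33.4 km = 3340000 cm; RF denominator = ground / map = 3340000 / 18.9 ≈ 176720; RF = 1:176720

1:176720


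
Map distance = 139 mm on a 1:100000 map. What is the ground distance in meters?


ground = 139 mm * 100000 / 1000 = 13900.0 m

13900.0 m


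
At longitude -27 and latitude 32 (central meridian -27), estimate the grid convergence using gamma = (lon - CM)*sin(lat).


gamma = (-27 - -27) * sin(32) = 0 * 0.529919 = 0.0 degrees

0.0 degrees


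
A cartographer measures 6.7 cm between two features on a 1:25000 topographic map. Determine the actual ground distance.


ground = 6.7 cm * 25000 / 100 = 1675.0 m = 1.675 km

1.675 km


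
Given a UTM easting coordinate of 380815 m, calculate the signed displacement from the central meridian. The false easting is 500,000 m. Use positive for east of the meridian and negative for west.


displacement = 380815 - 500000 = -119185 m

-119185 m


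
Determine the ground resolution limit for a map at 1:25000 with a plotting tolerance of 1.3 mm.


ground = 1.3 mm * 25000 / 1000 = 32.5 m

32.5 m


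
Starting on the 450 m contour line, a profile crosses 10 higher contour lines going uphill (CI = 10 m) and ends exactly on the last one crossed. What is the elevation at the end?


elevation = 450 + 10 * 10 = 550 m

550 m


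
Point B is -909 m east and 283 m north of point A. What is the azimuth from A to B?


az = atan2(-909, 283) = -72.7 deg
adjusted to 0-360: 287.3 degrees

287.3 degrees


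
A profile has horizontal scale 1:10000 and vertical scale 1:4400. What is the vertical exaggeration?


VE = horizontal_scale / vertical_scale = 10000 / 4400 ≈ 2.3

2.3x


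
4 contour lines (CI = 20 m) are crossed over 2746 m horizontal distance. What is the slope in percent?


elevation change = 4 * 20 = 80 m
slope = 80 / 2746 * 100 = 2.9%

2.9%


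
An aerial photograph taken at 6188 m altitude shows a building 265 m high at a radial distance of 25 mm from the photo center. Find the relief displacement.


d = h * r / H = 265 * 25 / 6188 = 1.07 mm

1.07 mm


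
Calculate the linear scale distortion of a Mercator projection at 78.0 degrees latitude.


SF = 1 / cos(78.0) = 1 / 0.207912 = 4.81

4.81


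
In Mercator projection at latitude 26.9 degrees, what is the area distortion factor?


area_distortion = 1/cos^2(26.9) = 1.257

1.257


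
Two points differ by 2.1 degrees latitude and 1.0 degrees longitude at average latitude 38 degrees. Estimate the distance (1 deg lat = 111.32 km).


dlat_km = 2.1 * 111.32 = 233.772
dlon_km = 1.0 * 111.32 * cos(38) ≈ 87.721
dist = sqrt(233.772^2 + 87.721^2) ≈ 249.7 km

249.7 km


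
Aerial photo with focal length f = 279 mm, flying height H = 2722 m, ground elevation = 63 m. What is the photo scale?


scale = f / (H - h) = 279 mm / 2659 m = 279 / 2659000 = 1:9530

1:9530


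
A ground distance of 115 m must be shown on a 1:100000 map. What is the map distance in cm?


map_cm = 115 * 100 / 100000 = 0.115 cm ≈ 0.12 cm

0.12 cm


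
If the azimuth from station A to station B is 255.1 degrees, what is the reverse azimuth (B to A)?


back azimuth = (255.1 + 180) mod 360 = 75.1 degrees

75.1 degrees


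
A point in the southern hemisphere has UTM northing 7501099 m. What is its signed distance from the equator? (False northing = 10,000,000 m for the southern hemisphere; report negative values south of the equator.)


For southern: actual = 7501099 - 10000000 = -2498901 m

-2498901 m


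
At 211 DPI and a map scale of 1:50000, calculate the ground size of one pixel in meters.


pixel_cm = 2.54 / 211 ≈ 0.012038 cm
ground = pixel_cm * 50000 / 100 = 2.54 * 50000 / (211 * 100) = 127000 / 21100 ≈ 6.02 m

6.02 m


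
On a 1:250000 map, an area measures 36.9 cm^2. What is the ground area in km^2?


ground_area = 36.9 * (250000/100)^2 = 230625000.0 m^2 = 230.625 km^2

230.625 km^2


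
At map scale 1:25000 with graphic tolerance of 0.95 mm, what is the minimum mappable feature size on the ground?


ground = 0.95 mm * 25000 / 1000 = 23.75 m

23.75 m


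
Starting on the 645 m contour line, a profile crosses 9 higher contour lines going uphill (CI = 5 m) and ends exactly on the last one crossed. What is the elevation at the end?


elevation = 645 + 9 * 5 = 690 m

690 m


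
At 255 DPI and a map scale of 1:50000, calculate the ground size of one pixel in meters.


pixel_cm = 2.54 / 255 ≈ 0.009961 cm
ground = pixel_cm * 50000 / 100 = 2.54 * 50000 / (255 * 100) = 127000 / 25500 ≈ 4.98 m

4.98 m


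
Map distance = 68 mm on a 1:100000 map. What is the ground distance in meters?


ground = 68 mm * 100000 / 1000 = 6800.0 m

6800.0 m


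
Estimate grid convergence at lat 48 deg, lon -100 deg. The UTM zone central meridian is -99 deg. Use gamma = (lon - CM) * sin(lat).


gamma = (-100 - -99) * sin(48) = -1 * 0.743145 = -0.743 degrees

-0.743 degrees


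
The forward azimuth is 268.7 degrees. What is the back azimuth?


back azimuth = (268.7 + 180) mod 360 = 88.7 degrees

88.7 degrees


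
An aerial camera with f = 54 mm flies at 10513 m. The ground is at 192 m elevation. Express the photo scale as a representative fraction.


scale = f / (H - h) = 54 mm / 10321 m = 54 / 10321000 = 1:191130

1:191130


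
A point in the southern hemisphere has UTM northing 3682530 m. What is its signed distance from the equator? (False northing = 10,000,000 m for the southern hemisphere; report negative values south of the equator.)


For southern: actual = 3682530 - 10000000 = -6317470 m

-6317470 m


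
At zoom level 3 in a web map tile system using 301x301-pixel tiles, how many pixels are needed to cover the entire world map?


tiles per axis = 2^3 = 8
total tiles = 8^2 = 64
pixels per axis = 8 * 301 = 2408
total pixels = 2408^2 = 5798464

5798464 pixels


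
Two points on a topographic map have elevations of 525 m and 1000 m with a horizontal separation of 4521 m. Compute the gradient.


gradient = (1000 - 525) / 4521 = 475 / 4521 = 0.1051

0.1051


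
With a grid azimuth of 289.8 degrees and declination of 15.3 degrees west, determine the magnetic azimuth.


magnetic azimuth = grid azimuth - declination (east +ve)
mag_az = 289.8 - -15.3 = 305.1 degrees

305.1 degrees


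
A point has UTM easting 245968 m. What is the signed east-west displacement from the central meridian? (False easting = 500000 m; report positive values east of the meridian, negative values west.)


displacement = 245968 - 500000 = -254032 m

-254032 m


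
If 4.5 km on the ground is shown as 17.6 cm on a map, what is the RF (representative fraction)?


ground = 4.5 km = 450000 cm; RF denominator = ground / map = 450000 / 17.6 ≈ 25568; RF = 1:25568

1:25568


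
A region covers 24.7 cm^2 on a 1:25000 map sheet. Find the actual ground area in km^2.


ground_area = 24.7 * (25000/100)^2 = 1543750.0 m^2 = 1.54375 km^2 ≈ 1.544 km^2

1.544 km^2


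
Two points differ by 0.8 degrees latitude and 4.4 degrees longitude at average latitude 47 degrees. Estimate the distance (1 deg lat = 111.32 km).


dlat_km = 0.8 * 111.32 = 89.056
dlon_km = 4.4 * 111.32 * cos(47) ≈ 334.048
dist = sqrt(89.056^2 + 334.048^2) ≈ 345.7 km

345.7 km


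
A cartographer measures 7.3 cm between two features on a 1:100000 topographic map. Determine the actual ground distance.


ground = 7.3 cm * 100000 / 100 = 7300.0 m = 7.3 km

7.3 km


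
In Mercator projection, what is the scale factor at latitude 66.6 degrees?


SF = 1 / cos(66.6) = 1 / 0.397148 = 2.518

2.518


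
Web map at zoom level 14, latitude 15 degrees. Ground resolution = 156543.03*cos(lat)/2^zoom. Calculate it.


res = 156543.03 * cos(15) / 2^14 = 156543.03 * 0.96592583 / 16384 = 9.23 m/pixel

9.23 m/pixel


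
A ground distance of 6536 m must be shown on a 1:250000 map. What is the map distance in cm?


map_cm = 6536 * 100 / 250000 = 2.6144 cm ≈ 2.61 cm

2.61 cm


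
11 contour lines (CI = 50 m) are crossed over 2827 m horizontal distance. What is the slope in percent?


elevation change = 11 * 50 = 550 m
slope = 550 / 2827 * 100 = 19.5%

19.5%


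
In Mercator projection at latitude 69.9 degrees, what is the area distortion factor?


area_distortion = 1/cos^2(69.9) = 8.467

8.467


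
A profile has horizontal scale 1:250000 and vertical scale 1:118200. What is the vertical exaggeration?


VE = horizontal_scale / vertical_scale = 250000 / 118200 ≈ 2.1

2.1x


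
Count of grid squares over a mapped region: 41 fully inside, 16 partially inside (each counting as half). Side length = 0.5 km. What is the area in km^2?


effective squares = 41 + 16 * 0.5 = 49.0
area = 49.0 * 0.25 = 12.25 km^2

12.25 km^2


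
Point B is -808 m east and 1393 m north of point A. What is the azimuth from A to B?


az = atan2(-808, 1393) = -30.1 deg
adjusted to 0-360: 329.9 degrees

329.9 degrees


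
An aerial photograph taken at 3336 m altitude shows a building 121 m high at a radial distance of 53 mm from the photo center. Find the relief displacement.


d = h * r / H = 121 * 53 / 3336 = 1.92 mm

1.92 mm


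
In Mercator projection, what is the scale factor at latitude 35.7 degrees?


SF = 1 / cos(35.7) = 1 / 0.812084 = 1.231

1.231


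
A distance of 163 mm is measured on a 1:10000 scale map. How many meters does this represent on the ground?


ground = 163 mm * 10000 / 1000 = 1630.0 m

1630.0 m


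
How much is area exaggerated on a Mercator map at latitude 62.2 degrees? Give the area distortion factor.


area_distortion = 1/cos^2(62.2) = 4.597

4.597


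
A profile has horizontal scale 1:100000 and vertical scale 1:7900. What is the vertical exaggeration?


VE = horizontal_scale / vertical_scale = 100000 / 7900 ≈ 12.7

12.7x


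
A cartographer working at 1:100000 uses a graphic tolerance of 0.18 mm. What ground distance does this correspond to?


ground = 0.18 mm * 100000 / 1000 = 18.0 m

18.0 m


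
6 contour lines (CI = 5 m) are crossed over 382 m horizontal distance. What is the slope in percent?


elevation change = 6 * 5 = 30 m
slope = 30 / 382 * 100 = 7.9%

7.9%


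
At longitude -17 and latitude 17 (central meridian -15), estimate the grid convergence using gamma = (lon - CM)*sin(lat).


gamma = (-17 - -15) * sin(17) = -2 * 0.292372 = -0.585 degrees

-0.585 degrees


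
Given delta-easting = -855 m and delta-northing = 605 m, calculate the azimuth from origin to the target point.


az = atan2(-855, 605) = -54.7 deg
adjusted to 0-360: 305.3 degrees

305.3 degrees


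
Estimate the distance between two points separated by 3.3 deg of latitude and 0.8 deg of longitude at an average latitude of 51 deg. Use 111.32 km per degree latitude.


dlat_km = 3.3 * 111.32 = 367.356
dlon_km = 0.8 * 111.32 * cos(51) ≈ 56.045
dist = sqrt(367.356^2 + 56.045^2) ≈ 371.6 km

371.6 km


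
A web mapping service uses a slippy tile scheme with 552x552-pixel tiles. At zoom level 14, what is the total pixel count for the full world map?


tiles per axis = 2^14 = 16384
total tiles = 16384^2 = 268435456
pixels per axis = 16384 * 552 = 9043968
total pixels = 9043968^2 = 81793357185024

81793357185024 pixels


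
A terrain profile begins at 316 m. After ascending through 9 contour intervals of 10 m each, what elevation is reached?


elevation = 316 + 9 * 10 = 406 m

406 m


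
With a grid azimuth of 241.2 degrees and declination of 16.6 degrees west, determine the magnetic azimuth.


magnetic azimuth = grid azimuth - declination (east +ve)
mag_az = 241.2 - -16.6 = 257.8 degrees

257.8 degrees


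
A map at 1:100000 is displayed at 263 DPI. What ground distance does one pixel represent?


pixel_cm = 2.54 / 263 ≈ 0.009658 cm
ground = pixel_cm * 100000 / 100 = 2.54 * 100000 / (263 * 100) = 254000 / 26300 ≈ 9.66 m

9.66 m


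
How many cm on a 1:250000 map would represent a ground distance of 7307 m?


map_cm = 7307 * 100 / 250000 = 2.9228 cm ≈ 2.92 cm

2.92 cm


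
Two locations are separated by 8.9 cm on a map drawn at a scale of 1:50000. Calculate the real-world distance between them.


ground = 8.9 cm * 50000 / 100 = 4450.0 m = 4.45 km

4.45 km


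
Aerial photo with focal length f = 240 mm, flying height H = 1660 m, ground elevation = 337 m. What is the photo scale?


scale = f / (H - h) = 240 mm / 1323 m = 240 / 1323000 = 1:5513

1:5513


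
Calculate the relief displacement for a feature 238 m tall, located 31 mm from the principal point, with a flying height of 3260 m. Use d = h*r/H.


d = h * r / H = 238 * 31 / 3260 = 2.26 mm

2.26 mm


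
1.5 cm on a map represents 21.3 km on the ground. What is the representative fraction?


ground = 21.3 km = 2130000 cm; RF denominator = ground / map = 2130000 / 1.5 = 1420000; RF = 1:1420000

1:1420000


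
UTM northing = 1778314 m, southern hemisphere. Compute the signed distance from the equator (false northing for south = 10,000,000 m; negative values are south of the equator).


For southern: actual = 1778314 - 10000000 = -8221686 m

-8221686 m


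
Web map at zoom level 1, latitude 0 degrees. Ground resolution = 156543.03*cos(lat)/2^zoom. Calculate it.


res = 156543.03 * cos(0) / 2^1 = 156543.03 * 1.0 / 2 = 78271.52 m/pixel

78271.52 m/pixel


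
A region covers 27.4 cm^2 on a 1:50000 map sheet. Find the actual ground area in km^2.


ground_area = 27.4 * (50000/100)^2 = 6850000.0 m^2 = 6.85 km^2

6.85 km^2


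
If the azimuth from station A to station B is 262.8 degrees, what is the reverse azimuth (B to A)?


back azimuth = (262.8 + 180) mod 360 = 82.8 degrees

82.8 degrees


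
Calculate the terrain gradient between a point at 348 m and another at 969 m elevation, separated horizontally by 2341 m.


gradient = (969 - 348) / 2341 = 621 / 2341 = 0.2653

0.2653


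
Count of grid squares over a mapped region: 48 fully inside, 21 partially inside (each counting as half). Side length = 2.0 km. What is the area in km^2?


effective squares = 48 + 21 * 0.5 = 58.5
area = 58.5 * 4.0 = 234.0 km^2

234.0 km^2


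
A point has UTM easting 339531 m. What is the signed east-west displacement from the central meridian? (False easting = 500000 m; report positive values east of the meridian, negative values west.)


displacement = 339531 - 500000 = -160469 m

-160469 m


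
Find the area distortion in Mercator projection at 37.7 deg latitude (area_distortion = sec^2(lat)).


area_distortion = 1/cos^2(37.7) = 1.597

1.597


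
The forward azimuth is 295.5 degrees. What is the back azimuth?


back azimuth = (295.5 + 180) mod 360 = 115.5 degrees

115.5 degrees


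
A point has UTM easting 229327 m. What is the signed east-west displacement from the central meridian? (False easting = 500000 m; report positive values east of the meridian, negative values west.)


displacement = 229327 - 500000 = -270673 m

-270673 m


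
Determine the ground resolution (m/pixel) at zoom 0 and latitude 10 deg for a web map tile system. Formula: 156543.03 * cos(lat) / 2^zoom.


res = 156543.03 * cos(10) / 2^0 = 156543.03 * 0.98480775 / 1 = 154164.79 m/pixel

154164.79 m/pixel


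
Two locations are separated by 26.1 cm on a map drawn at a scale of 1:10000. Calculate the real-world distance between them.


ground = 26.1 cm * 10000 / 100 = 2610.0 m = 2.61 km

2.61 km


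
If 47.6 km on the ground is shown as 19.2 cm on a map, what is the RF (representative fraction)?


ground = 47.6 km = 4760000 cm; RF denominator = ground / map = 4760000 / 19.2 ≈ 247917; RF = 1:247917

1:247917


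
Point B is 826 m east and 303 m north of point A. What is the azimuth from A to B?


az = atan2(826, 303) = 69.9 deg
adjusted to 0-360: 69.9 degrees

69.9 degrees


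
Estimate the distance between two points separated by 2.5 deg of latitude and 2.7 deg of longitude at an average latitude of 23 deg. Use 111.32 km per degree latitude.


dlat_km = 2.5 * 111.32 = 278.3
dlon_km = 2.7 * 111.32 * cos(23) ≈ 276.671
dist = sqrt(278.3^2 + 276.671^2) ≈ 392.4 km

392.4 km


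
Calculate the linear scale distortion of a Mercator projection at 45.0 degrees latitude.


SF = 1 / cos(45.0) = 1 / 0.707107 = 1.414

1.414


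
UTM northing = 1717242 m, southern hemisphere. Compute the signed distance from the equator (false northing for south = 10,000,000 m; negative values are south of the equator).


For southern: actual = 1717242 - 10000000 = -8282758 m

-8282758 m


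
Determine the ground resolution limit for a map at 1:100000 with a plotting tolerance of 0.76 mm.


ground = 0.76 mm * 100000 / 1000 = 76.0 m

76.0 m


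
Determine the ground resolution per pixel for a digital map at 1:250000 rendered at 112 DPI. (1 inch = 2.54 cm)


pixel_cm = 2.54 / 112 ≈ 0.022679 cm
ground = pixel_cm * 250000 / 100 = 2.54 * 250000 / (112 * 100) = 635000 / 11200 ≈ 56.7 m

56.7 m


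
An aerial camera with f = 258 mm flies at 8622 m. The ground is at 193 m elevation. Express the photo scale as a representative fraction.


scale = f / (H - h) = 258 mm / 8429 m = 258 / 8429000 = 1:32671

1:32671


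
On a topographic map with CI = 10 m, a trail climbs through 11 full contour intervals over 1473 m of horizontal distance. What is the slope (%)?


elevation change = 11 * 10 = 110 m
slope = 110 / 1473 * 100 = 7.5%

7.5%


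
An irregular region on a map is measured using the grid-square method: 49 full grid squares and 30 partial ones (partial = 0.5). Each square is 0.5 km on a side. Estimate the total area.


effective squares = 49 + 30 * 0.5 = 64.0
area = 64.0 * 0.25 = 16.0 km^2

16.0 km^2


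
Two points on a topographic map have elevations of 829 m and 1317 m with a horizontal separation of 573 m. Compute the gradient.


gradient = (1317 - 829) / 573 = 488 / 573 = 0.8517

0.8517


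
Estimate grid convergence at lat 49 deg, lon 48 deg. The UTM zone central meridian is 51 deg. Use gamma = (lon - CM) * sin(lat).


gamma = (48 - 51) * sin(49) = -3 * 0.75471 = -2.264 degrees

-2.264 degrees
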